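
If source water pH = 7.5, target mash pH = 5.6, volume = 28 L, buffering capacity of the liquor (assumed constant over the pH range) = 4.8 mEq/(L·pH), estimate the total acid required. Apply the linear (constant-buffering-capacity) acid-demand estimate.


acid = buffering capacity · (pH_source − pH_target) · V
acid = 4.8 · (7.5 − 5.6) · 28

255.3600 mEq


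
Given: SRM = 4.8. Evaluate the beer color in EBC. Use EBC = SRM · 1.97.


EBC = 4.8 · 1.97

9.4560 EBC


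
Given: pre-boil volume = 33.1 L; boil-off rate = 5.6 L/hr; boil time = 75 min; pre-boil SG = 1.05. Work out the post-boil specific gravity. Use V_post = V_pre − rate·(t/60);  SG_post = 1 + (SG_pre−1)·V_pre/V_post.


V_post = 33.1 − 5.6·(75/60) = 26.1000
SG_post = 1 + (1.05 − 1)·33.1/26.1000

1.0634


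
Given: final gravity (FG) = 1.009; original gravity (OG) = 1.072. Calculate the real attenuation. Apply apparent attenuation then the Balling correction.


AA = (OG−FG)/(OG−1)·100;  RA = AA·0.8192
AA = (1.072 − 1.009)/(1.072 − 1)·100 = 87.5000
RA = 87.5000·0.8192

71.6800 %


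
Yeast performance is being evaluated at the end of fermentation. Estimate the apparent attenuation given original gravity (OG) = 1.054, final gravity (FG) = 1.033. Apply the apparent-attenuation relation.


AA = (OG − FG)/(OG − 1) · 100
AA = (1.054 − 1.033)/(1.054 − 1) · 100

38.8889 %


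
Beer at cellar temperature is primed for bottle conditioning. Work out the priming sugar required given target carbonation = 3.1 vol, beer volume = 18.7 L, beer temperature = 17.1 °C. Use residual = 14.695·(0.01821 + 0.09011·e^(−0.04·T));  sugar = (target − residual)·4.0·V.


residual = 14.695·(0.01821 + 0.09011·e^(−0.04·17.1)) = 0.9358
sugar = (3.1 − 0.9358)·4.0·18.7

161.8849 g


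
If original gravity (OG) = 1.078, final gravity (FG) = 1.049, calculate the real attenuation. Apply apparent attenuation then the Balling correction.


AA = (OG−FG)/(OG−1)·100;  RA = AA·0.8192
AA = (1.078 − 1.049)/(1.078 − 1)·100 = 37.1795
RA = 37.1795·0.8192

30.4574 %


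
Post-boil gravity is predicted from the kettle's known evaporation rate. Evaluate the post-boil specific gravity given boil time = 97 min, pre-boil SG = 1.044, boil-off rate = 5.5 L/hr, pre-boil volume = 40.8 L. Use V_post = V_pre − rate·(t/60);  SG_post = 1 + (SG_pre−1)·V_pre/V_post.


V_post = 40.8 − 5.5·(97/60) = 31.9083
SG_post = 1 + (1.044 − 1)·40.8/31.9083

1.0563


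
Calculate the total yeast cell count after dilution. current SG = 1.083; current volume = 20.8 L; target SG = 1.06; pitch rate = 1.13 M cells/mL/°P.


V_w = V·((SG_c−1)/(SG_t−1)−1);  °P = 259 − 259/SG_t;  cells = rate·(V+V_w)·°P
V_w = 20.8·((1.083−1)/(1.06−1)−1) = 7.9733
V_final = 20.8 + 7.9733 = 28.7733
°P = 259 − 259/1.06 = 14.6604
cells = 1.13·28.7733·14.6604

476.6656 billion cells


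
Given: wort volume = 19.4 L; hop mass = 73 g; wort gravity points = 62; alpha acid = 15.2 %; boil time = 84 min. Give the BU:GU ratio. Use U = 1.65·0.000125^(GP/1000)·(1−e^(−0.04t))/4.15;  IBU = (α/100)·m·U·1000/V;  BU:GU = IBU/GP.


U = 1.65·0.000125^(62/1000)·(1−e^(−0.04·84))/4.15 = 0.2198
IBU = (15.2/100)·73·0.2198·1000/19.4 = 125.7348
BU:GU = 125.7348/62

2.0280


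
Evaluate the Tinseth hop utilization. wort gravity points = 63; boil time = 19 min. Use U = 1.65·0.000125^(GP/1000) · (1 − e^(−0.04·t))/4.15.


bigness = 1.65·0.000125^(63/1000) = 0.9367
boil_factor = (1 − e^(−0.04·19))/4.15 = 0.1283
U = 0.9367 · 0.1283

0.1202


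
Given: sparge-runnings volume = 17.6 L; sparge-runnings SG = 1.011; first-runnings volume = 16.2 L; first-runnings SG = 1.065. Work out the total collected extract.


total = Σ (SG_i − 1)·1000·V_i
first = (1.065 − 1)·1000·16.2 = 1053.0000
sparge = (1.011 − 1)·1000·17.6 = 193.6000
total = 1053.0000 + 193.6000

1246.6000 gravity·L


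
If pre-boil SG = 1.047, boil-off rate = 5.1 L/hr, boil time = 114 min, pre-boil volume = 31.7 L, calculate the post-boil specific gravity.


V_post = V_pre − rate·(t/60);  SG_post = 1 + (SG_pre−1)·V_pre/V_post
V_post = 31.7 − 5.1·(114/60) = 22.0100
SG_post = 1 + (1.047 − 1)·31.7/22.0100

1.0677


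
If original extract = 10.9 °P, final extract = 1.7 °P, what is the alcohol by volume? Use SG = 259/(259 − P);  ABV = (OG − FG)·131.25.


OG = 259/(259 − 10.9) = 1.0439
FG = 259/(259 − 1.7) = 1.0066
ABV = (1.0439 − 1.0066)·131.25

4.8991 % ABV


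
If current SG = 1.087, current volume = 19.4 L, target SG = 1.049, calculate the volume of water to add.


V_water = V·((SG_curr − 1)/(SG_target − 1) − 1)
V_water = 19.4·((1.087 − 1)/(1.049 − 1) − 1)

15.0449 L


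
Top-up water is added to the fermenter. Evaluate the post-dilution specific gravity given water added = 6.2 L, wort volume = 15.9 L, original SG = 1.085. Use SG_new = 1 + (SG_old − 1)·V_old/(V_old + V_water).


pts = (1.085 − 1)·1000·15.9/(15.9 + 6.2) = 61.1538
SG_new = 1 + 61.1538/1000

1.0612


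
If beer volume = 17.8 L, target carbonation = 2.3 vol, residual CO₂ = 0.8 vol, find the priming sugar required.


sugar = (target − residual)·4.0·V
sugar = (2.3 − 0.8)·4.0·17.8

106.8000 g


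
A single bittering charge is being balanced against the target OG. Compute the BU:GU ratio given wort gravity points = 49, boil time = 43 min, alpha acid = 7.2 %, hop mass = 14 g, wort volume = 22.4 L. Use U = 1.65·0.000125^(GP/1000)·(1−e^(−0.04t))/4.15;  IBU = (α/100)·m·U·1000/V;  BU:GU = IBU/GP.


U = 1.65·0.000125^(49/1000)·(1−e^(−0.04·43))/4.15 = 0.2101
IBU = (7.2/100)·14·0.2101·1000/22.4 = 9.4559
BU:GU = 9.4559/49

0.1930


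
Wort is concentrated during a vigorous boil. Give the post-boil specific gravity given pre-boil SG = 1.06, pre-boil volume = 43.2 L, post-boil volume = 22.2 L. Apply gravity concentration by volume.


SG_post = 1 + (SG_pre − 1)·V_pre/V_post
pts_pre = (1.06 − 1)·1000 = 60.0000
pts_post = 60.0000·43.2/22.2 = 116.7568
SG_post = 1 + 116.7568/1000

1.1168


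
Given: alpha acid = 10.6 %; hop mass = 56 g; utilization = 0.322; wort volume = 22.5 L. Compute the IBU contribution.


IBU = (α/100)·mass·U·1000 / V
IBU = (10.6/100)·56·0.322·1000 / 22.5

84.9508 IBU


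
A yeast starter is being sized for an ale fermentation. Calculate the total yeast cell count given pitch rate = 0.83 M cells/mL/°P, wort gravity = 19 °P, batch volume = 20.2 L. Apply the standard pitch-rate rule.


cells (billions) = rate · V_L · °P
cells = 0.83 · 20.2 · 19

318.5540 billion cells


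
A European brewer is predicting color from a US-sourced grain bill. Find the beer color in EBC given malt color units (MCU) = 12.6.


SRM = 1.4922·MCU^0.6859;  EBC = SRM·1.97
SRM = 1.4922·12.6^0.6859 = 8.4834
EBC = 8.4834·1.97

16.7123 EBC


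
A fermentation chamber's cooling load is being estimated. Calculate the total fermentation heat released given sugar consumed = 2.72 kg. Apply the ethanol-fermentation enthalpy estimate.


Q = m_sugar · 590 kJ/kg
Q = 2.72 · 590

1604.8000 kJ


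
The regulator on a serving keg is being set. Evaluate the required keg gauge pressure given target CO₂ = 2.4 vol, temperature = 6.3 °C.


psi = vols/(0.01821 + 0.09011·e^(−0.04·T)) − 14.695
psi = 2.4/(0.01821 + 0.09011·e^(−0.04·6.3)) − 14.695

12.5012 psi


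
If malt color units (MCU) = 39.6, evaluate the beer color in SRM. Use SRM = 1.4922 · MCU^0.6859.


SRM = 1.4922 · 39.6^0.6859

18.6074 SRM


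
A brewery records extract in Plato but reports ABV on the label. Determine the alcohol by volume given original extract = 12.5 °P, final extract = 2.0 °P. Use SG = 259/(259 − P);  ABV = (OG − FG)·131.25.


OG = 259/(259 − 12.5) = 1.0507
FG = 259/(259 − 2.0) = 1.0078
ABV = (1.0507 − 1.0078)·131.25

5.6343 % ABV


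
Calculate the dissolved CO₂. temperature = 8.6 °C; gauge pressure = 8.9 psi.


vols = (P + 14.695)·(0.01821 + 0.09011·e^(−0.04·T))
vols = (8.9 + 14.695)·(0.01821 + 0.09011·e^(−0.04·8.6))

1.9370 volumes


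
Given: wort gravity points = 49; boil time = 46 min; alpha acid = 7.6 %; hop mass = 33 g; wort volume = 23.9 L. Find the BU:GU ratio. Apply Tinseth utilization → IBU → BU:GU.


U = 1.65·0.000125^(GP/1000)·(1−e^(−0.04t))/4.15;  IBU = (α/100)·m·U·1000/V;  BU:GU = IBU/GP
U = 1.65·0.000125^(49/1000)·(1−e^(−0.04·46))/4.15 = 0.2153
IBU = (7.6/100)·33·0.2153·1000/23.9 = 22.5946
BU:GU = 22.5946/49

0.4611


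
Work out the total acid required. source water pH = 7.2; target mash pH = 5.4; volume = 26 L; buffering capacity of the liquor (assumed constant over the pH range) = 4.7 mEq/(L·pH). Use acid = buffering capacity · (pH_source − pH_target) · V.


acid = 4.7 · (7.2 − 5.4) · 26

219.9600 mEq


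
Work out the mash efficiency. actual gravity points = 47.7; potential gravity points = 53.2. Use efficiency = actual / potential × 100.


efficiency = 47.7 / 53.2 × 100

89.6617 %


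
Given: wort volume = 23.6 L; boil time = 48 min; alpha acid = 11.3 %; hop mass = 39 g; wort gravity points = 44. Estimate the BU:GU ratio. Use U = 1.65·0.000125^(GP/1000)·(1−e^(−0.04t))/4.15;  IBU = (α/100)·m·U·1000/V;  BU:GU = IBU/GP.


U = 1.65·0.000125^(44/1000)·(1−e^(−0.04·48))/4.15 = 0.2285
IBU = (11.3/100)·39·0.2285·1000/23.6 = 42.6658
BU:GU = 42.6658/44

0.9697


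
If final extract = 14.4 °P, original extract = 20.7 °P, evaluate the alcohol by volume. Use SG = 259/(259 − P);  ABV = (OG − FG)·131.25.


OG = 259/(259 − 20.7) = 1.0869
FG = 259/(259 − 14.4) = 1.0589
ABV = (1.0869 − 1.0589)·131.25

3.6742 % ABV


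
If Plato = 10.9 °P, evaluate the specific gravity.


SG = 259/(259 − P)
SG = 259/(259 − 10.9)

1.0439


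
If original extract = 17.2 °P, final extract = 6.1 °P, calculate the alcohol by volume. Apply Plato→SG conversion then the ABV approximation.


SG = 259/(259 − P);  ABV = (OG − FG)·131.25
OG = 259/(259 − 17.2) = 1.0711
FG = 259/(259 − 6.1) = 1.0241
ABV = (1.0711 − 1.0241)·131.25

6.1705 % ABV


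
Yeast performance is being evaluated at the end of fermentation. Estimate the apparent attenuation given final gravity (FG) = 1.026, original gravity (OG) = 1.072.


AA = (OG − FG)/(OG − 1) · 100
AA = (1.072 − 1.026)/(1.072 − 1) · 100

63.8889 %


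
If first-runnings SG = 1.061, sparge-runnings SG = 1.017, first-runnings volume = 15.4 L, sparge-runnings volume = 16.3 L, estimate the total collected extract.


total = Σ (SG_i − 1)·1000·V_i
first = (1.061 − 1)·1000·15.4 = 939.4000
sparge = (1.017 − 1)·1000·16.3 = 277.1000
total = 939.4000 + 277.1000

1216.5000 gravity·L


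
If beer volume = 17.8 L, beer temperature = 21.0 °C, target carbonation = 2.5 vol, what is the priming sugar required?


residual = 14.695·(0.01821 + 0.09011·e^(−0.04·T));  sugar = (target − residual)·4.0·V
residual = 14.695·(0.01821 + 0.09011·e^(−0.04·21.0)) = 0.8393
sugar = (2.5 − 0.8393)·4.0·17.8

118.2452 g


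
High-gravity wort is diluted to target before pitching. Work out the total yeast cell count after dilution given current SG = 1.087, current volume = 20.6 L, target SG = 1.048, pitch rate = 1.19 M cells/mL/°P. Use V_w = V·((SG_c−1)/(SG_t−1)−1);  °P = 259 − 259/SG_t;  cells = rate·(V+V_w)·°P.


V_w = 20.6·((1.087−1)/(1.048−1)−1) = 16.7375
V_final = 20.6 + 16.7375 = 37.3375
°P = 259 − 259/1.048 = 11.8626
cells = 1.19·37.3375·11.8626

527.0744 billion cells


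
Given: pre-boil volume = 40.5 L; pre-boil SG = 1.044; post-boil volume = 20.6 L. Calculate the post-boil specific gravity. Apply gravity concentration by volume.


SG_post = 1 + (SG_pre − 1)·V_pre/V_post
pts_pre = (1.044 − 1)·1000 = 44.0000
pts_post = 44.0000·40.5/20.6 = 86.5049
SG_post = 1 + 86.5049/1000

1.0865


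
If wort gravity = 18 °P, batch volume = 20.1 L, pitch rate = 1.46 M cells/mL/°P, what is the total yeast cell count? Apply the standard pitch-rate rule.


cells (billions) = rate · V_L · °P
cells = 1.46 · 20.1 · 18

528.2280 billion cells


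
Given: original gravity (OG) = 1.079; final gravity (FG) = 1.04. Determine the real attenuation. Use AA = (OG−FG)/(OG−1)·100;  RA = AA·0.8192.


AA = (1.079 − 1.04)/(1.079 − 1)·100 = 49.3671
RA = 49.3671·0.8192

40.4415 %


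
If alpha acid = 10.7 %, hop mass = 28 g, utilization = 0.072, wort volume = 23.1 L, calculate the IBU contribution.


IBU = (α/100)·mass·U·1000 / V
IBU = (10.7/100)·28·0.072·1000 / 23.1

9.3382 IBU


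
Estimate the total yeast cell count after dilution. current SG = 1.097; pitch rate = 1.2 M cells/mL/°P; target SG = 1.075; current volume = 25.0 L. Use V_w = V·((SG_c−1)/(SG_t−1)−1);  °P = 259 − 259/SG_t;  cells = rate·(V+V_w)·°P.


V_w = 25.0·((1.097−1)/(1.075−1)−1) = 7.3333
V_final = 25.0 + 7.3333 = 32.3333
°P = 259 − 259/1.075 = 18.0698
cells = 1.2·32.3333·18.0698

701.1070 billion cells


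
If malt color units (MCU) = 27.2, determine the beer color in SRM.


SRM = 1.4922 · MCU^0.6859
SRM = 1.4922 · 27.2^0.6859

14.3813 SRM


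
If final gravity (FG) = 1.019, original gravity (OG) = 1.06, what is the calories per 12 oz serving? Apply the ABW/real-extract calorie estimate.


ABW = (OG−FG)·131.25·0.79/FG;  °P = 259 − 259/SG (for OG→OE and FG→AE);  RE = 0.1808·OE + 0.8192·AE;  Cal = (6.9·ABW + 4·(RE−0.1))·FG·3.55
ABW = (1.06 − 1.019)·131.25·0.79/1.019 = 4.1719
OE = 259 − 259/1.06 = 14.6604 °P
AE = 259 − 259/1.019 = 4.8292 °P
RE = 0.1808·14.6604 + 0.8192·4.8292 = 6.6067 °P
Cal = (6.9·4.1719 + 4·(6.6067−0.1))·1.019·3.55

198.2837 kcal


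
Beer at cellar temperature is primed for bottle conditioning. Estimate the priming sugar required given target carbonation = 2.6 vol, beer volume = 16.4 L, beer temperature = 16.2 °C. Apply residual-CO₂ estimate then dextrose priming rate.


residual = 14.695·(0.01821 + 0.09011·e^(−0.04·T));  sugar = (target − residual)·4.0·V
residual = 14.695·(0.01821 + 0.09011·e^(−0.04·16.2)) = 0.9603
sugar = (2.6 − 0.9603)·4.0·16.4

107.5672 g


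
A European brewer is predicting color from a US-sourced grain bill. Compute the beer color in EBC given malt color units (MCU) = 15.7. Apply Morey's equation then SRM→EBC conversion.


SRM = 1.4922·MCU^0.6859;  EBC = SRM·1.97
SRM = 1.4922·15.7^0.6859 = 9.8649
EBC = 9.8649·1.97

19.4339 EBC


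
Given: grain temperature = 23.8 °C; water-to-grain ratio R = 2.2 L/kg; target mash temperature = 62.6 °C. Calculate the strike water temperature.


T_strike = (0.41/R)·(T_mash − T_grain) + T_mash
T_strike = (0.41/2.2)·(62.6 − 23.8) + 62.6

69.8309 °C


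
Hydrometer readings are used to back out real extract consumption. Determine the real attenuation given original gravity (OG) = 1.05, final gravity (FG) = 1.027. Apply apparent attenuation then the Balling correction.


AA = (OG−FG)/(OG−1)·100;  RA = AA·0.8192
AA = (1.05 − 1.027)/(1.05 − 1)·100 = 46.0000
RA = 46.0000·0.8192

37.6832 %


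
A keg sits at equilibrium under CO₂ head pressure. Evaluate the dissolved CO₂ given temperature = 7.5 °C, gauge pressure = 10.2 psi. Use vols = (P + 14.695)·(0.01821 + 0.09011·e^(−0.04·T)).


vols = (10.2 + 14.695)·(0.01821 + 0.09011·e^(−0.04·7.5))

2.1152 volumes


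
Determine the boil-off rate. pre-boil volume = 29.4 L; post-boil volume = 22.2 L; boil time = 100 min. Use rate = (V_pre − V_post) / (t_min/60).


rate = (29.4 − 22.2) / (100/60)

4.3200 L/hr


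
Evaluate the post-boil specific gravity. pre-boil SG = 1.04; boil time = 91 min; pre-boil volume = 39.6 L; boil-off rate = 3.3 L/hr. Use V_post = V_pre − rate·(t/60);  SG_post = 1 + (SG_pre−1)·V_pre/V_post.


V_post = 39.6 − 3.3·(91/60) = 34.5950
SG_post = 1 + (1.04 − 1)·39.6/34.5950

1.0458


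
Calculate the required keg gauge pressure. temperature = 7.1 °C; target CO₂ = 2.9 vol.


psi = vols/(0.01821 + 0.09011·e^(−0.04·T)) − 14.695
psi = 2.9/(0.01821 + 0.09011·e^(−0.04·7.1)) − 14.695

19.0095 psi


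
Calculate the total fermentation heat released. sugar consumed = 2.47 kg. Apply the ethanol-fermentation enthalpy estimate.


Q = m_sugar · 590 kJ/kg
Q = 2.47 · 590

1457.3000 kJ


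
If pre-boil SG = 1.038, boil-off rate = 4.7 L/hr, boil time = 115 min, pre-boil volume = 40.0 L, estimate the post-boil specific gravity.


V_post = V_pre − rate·(t/60);  SG_post = 1 + (SG_pre−1)·V_pre/V_post
V_post = 40.0 − 4.7·(115/60) = 30.9917
SG_post = 1 + (1.038 − 1)·40.0/30.9917

1.0490


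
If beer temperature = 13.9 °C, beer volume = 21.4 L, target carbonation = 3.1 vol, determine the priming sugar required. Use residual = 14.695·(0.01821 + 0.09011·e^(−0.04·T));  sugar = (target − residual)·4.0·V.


residual = 14.695·(0.01821 + 0.09011·e^(−0.04·13.9)) = 1.0270
sugar = (3.1 − 1.0270)·4.0·21.4

177.4485 g


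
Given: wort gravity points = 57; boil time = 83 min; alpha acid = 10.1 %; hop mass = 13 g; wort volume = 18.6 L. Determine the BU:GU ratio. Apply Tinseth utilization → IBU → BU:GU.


U = 1.65·0.000125^(GP/1000)·(1−e^(−0.04t))/4.15;  IBU = (α/100)·m·U·1000/V;  BU:GU = IBU/GP
U = 1.65·0.000125^(57/1000)·(1−e^(−0.04·83))/4.15 = 0.2296
IBU = (10.1/100)·13·0.2296·1000/18.6 = 16.2076
BU:GU = 16.2076/57

0.2843


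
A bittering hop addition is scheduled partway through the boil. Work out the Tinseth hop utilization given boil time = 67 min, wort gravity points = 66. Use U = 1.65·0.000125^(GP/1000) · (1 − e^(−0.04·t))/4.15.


bigness = 1.65·0.000125^(66/1000) = 0.9118
boil_factor = (1 − e^(−0.04·67))/4.15 = 0.2244
U = 0.9118 · 0.2244

0.2046


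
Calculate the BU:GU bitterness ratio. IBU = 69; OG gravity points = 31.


BU:GU = IBU / OG_points
BU:GU = 69 / 31

2.2258


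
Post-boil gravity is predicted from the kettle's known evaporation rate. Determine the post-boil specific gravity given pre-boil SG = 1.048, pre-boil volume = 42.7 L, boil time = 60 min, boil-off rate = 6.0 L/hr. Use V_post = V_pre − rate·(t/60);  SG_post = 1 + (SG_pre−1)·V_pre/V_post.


V_post = 42.7 − 6.0·(60/60) = 36.7000
SG_post = 1 + (1.048 − 1)·42.7/36.7000

1.0558


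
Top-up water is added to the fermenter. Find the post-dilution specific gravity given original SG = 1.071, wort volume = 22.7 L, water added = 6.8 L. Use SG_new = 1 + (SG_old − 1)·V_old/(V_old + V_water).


pts = (1.071 − 1)·1000·22.7/(22.7 + 6.8) = 54.6339
SG_new = 1 + 54.6339/1000

1.0546


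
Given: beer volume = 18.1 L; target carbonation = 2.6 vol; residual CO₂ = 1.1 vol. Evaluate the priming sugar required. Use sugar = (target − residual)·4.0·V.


sugar = (2.6 − 1.1)·4.0·18.1

108.6000 g


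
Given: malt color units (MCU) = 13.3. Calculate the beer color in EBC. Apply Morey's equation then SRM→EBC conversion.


SRM = 1.4922·MCU^0.6859;  EBC = SRM·1.97
SRM = 1.4922·13.3^0.6859 = 8.8039
EBC = 8.8039·1.97

17.3438 EBC


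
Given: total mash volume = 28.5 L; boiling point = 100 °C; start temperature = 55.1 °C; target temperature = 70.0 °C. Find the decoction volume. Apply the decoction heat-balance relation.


V_dec = V_total·(T_target − T_start)/(T_boil − T_start)
V_dec = 28.5·(70.0 − 55.1)/(100 − 55.1)

9.4577 L


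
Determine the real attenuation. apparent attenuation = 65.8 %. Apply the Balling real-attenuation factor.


RA = AA · 0.8192
RA = 65.8 · 0.8192

53.9034 %


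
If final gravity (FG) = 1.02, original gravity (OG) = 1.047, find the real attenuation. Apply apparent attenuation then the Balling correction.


AA = (OG−FG)/(OG−1)·100;  RA = AA·0.8192
AA = (1.047 − 1.02)/(1.047 − 1)·100 = 57.4468
RA = 57.4468·0.8192

47.0604 %


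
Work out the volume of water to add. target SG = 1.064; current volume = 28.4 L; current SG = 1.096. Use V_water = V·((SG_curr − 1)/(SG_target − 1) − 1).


V_water = 28.4·((1.096 − 1)/(1.064 − 1) − 1)

14.2000 L


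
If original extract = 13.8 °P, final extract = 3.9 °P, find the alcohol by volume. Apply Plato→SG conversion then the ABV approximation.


SG = 259/(259 − P);  ABV = (OG − FG)·131.25
OG = 259/(259 − 13.8) = 1.0563
FG = 259/(259 − 3.9) = 1.0153
ABV = (1.0563 − 1.0153)·131.25

5.3803 % ABV


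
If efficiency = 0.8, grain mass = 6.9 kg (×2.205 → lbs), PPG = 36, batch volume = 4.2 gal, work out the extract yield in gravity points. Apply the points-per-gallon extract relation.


points = lbs × PPG × eff / vol
lbs = 6.9 × 2.205 = 15.2145
points = 15.2145 × 36 × 0.8 / 4.2

104.3280 points


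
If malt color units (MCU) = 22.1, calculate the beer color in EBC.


SRM = 1.4922·MCU^0.6859;  EBC = SRM·1.97
SRM = 1.4922·22.1^0.6859 = 12.4723
EBC = 12.4723·1.97

24.5704 EBC


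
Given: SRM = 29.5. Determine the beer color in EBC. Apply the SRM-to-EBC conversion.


EBC = SRM · 1.97
EBC = 29.5 · 1.97

58.1150 EBC


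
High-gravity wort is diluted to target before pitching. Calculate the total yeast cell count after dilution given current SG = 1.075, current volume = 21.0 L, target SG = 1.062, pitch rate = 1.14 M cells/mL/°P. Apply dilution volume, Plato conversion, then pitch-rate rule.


V_w = V·((SG_c−1)/(SG_t−1)−1);  °P = 259 − 259/SG_t;  cells = rate·(V+V_w)·°P
V_w = 21.0·((1.075−1)/(1.062−1)−1) = 4.4032
V_final = 21.0 + 4.4032 = 25.4032
°P = 259 − 259/1.062 = 15.1205
cells = 1.14·25.4032·15.1205

437.8856 billion cells


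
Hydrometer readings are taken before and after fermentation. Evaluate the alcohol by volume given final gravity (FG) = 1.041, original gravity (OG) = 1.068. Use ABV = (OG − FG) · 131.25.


ABV = (1.068 − 1.041) · 131.25

3.5438 % ABV


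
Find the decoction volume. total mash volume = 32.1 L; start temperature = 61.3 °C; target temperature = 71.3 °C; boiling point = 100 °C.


V_dec = V_total·(T_target − T_start)/(T_boil − T_start)
V_dec = 32.1·(71.3 − 61.3)/(100 − 61.3)

8.2946 L


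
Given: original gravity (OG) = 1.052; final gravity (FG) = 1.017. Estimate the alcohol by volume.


ABV = (OG − FG) · 131.25
ABV = (1.052 − 1.017) · 131.25

4.5938 % ABV


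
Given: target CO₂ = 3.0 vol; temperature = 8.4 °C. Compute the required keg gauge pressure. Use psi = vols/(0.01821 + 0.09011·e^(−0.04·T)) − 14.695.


psi = 3.0/(0.01821 + 0.09011·e^(−0.04·8.4)) − 14.695

21.6226 psi


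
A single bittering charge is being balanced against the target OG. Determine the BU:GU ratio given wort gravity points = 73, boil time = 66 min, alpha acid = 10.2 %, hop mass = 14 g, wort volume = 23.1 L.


U = 1.65·0.000125^(GP/1000)·(1−e^(−0.04t))/4.15;  IBU = (α/100)·m·U·1000/V;  BU:GU = IBU/GP
U = 1.65·0.000125^(73/1000)·(1−e^(−0.04·66))/4.15 = 0.1916
IBU = (10.2/100)·14·0.1916·1000/23.1 = 11.8433
BU:GU = 11.8433/73

0.1622


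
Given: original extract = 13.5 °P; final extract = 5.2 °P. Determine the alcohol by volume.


SG = 259/(259 − P);  ABV = (OG − FG)·131.25
OG = 259/(259 − 13.5) = 1.0550
FG = 259/(259 − 5.2) = 1.0205
ABV = (1.0550 − 1.0205)·131.25

4.5283 % ABV


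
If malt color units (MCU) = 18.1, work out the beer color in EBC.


SRM = 1.4922·MCU^0.6859;  EBC = SRM·1.97
SRM = 1.4922·18.1^0.6859 = 10.8760
EBC = 10.8760·1.97

21.4257 EBC


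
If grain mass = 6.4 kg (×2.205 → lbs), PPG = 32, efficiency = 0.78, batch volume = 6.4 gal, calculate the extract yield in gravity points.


points = lbs × PPG × eff / vol
lbs = 6.4 × 2.205 = 14.1120
points = 14.1120 × 32 × 0.78 / 6.4

55.0368 points


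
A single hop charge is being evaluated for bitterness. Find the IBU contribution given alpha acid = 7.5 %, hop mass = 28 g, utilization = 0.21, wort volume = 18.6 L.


IBU = (α/100)·mass·U·1000 / V
IBU = (7.5/100)·28·0.21·1000 / 18.6

23.7097 IBU


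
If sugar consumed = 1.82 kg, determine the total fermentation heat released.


Q = m_sugar · 590 kJ/kg
Q = 1.82 · 590

1073.8000 kJ


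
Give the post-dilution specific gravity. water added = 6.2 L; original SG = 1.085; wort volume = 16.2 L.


SG_new = 1 + (SG_old − 1)·V_old/(V_old + V_water)
pts = (1.085 − 1)·1000·16.2/(16.2 + 6.2) = 61.4732
SG_new = 1 + 61.4732/1000

1.0615


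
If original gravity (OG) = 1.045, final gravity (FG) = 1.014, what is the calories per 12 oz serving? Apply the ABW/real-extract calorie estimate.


ABW = (OG−FG)·131.25·0.79/FG;  °P = 259 − 259/SG (for OG→OE and FG→AE);  RE = 0.1808·OE + 0.8192·AE;  Cal = (6.9·ABW + 4·(RE−0.1))·FG·3.55
ABW = (1.045 − 1.014)·131.25·0.79/1.014 = 3.1699
OE = 259 − 259/1.045 = 11.1531 °P
AE = 259 − 259/1.014 = 3.5759 °P
RE = 0.1808·11.1531 + 0.8192·3.5759 = 4.9459 °P
Cal = (6.9·3.1699 + 4·(4.9459−0.1))·1.014·3.55

148.5096 kcal


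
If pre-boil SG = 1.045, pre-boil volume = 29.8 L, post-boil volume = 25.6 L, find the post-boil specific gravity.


SG_post = 1 + (SG_pre − 1)·V_pre/V_post
pts_pre = (1.045 − 1)·1000 = 45.0000
pts_post = 45.0000·29.8/25.6 = 52.3828
SG_post = 1 + 52.3828/1000

1.0524


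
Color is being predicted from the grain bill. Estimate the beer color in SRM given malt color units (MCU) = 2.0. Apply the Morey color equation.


SRM = 1.4922 · MCU^0.6859
SRM = 1.4922 · 2.0^0.6859

2.4005 SRM


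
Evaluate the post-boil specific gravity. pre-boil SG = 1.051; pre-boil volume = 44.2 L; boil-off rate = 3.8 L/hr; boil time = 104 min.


V_post = V_pre − rate·(t/60);  SG_post = 1 + (SG_pre−1)·V_pre/V_post
V_post = 44.2 − 3.8·(104/60) = 37.6133
SG_post = 1 + (1.051 − 1)·44.2/37.6133

1.0599


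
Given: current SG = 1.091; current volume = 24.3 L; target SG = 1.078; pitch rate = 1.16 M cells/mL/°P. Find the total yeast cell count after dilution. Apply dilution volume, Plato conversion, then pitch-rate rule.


V_w = V·((SG_c−1)/(SG_t−1)−1);  °P = 259 − 259/SG_t;  cells = rate·(V+V_w)·°P
V_w = 24.3·((1.091−1)/(1.078−1)−1) = 4.0500
V_final = 24.3 + 4.0500 = 28.3500
°P = 259 − 259/1.078 = 18.7403
cells = 1.16·28.3500·18.7403

616.2922 billion cells


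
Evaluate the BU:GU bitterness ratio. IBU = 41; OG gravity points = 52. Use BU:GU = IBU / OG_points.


BU:GU = 41 / 52

0.7885


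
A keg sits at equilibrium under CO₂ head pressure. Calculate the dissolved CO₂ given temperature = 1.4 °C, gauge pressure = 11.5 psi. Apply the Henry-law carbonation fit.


vols = (P + 14.695)·(0.01821 + 0.09011·e^(−0.04·T))
vols = (11.5 + 14.695)·(0.01821 + 0.09011·e^(−0.04·1.4))

2.7089 volumes


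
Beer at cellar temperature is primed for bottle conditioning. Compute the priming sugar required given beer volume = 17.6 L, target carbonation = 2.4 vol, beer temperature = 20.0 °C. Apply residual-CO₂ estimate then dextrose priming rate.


residual = 14.695·(0.01821 + 0.09011·e^(−0.04·T));  sugar = (target − residual)·4.0·V
residual = 14.695·(0.01821 + 0.09011·e^(−0.04·20.0)) = 0.8626
sugar = (2.4 − 0.8626)·4.0·17.6

108.2342 g


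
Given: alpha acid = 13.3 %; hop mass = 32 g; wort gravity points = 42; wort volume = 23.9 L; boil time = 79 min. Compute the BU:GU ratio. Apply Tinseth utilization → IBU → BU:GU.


U = 1.65·0.000125^(GP/1000)·(1−e^(−0.04t))/4.15;  IBU = (α/100)·m·U·1000/V;  BU:GU = IBU/GP
U = 1.65·0.000125^(42/1000)·(1−e^(−0.04·79))/4.15 = 0.2610
IBU = (13.3/100)·32·0.2610·1000/23.9 = 46.4817
BU:GU = 46.4817/42

1.1067


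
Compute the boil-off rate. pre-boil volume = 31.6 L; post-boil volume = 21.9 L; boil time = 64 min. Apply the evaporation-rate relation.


rate = (V_pre − V_post) / (t_min/60)
rate = (31.6 − 21.9) / (64/60)

9.0938 L/hr


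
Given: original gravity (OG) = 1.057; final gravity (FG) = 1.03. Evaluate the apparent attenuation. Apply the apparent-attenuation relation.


AA = (OG − FG)/(OG − 1) · 100
AA = (1.057 − 1.03)/(1.057 − 1) · 100

47.3684 %


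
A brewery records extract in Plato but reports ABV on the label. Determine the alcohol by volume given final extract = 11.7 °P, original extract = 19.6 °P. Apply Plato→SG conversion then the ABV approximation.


SG = 259/(259 − P);  ABV = (OG − FG)·131.25
OG = 259/(259 − 19.6) = 1.0819
FG = 259/(259 − 11.7) = 1.0473
ABV = (1.0819 − 1.0473)·131.25

4.5361 % ABV


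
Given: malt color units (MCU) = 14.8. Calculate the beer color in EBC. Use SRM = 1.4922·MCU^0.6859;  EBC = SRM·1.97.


SRM = 1.4922·14.8^0.6859 = 9.4735
EBC = 9.4735·1.97

18.6628 EBC


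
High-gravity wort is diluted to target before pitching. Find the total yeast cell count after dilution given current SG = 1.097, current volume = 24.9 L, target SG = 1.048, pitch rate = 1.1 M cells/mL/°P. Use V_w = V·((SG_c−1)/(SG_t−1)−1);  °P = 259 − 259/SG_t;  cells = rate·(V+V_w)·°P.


V_w = 24.9·((1.097−1)/(1.048−1)−1) = 25.4187
V_final = 24.9 + 25.4187 = 50.3187
°P = 259 − 259/1.048 = 11.8626
cells = 1.1·50.3187·11.8626

656.6021 billion cells


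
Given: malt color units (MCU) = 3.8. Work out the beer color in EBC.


SRM = 1.4922·MCU^0.6859;  EBC = SRM·1.97
SRM = 1.4922·3.8^0.6859 = 3.7282
EBC = 3.7282·1.97

7.3446 EBC


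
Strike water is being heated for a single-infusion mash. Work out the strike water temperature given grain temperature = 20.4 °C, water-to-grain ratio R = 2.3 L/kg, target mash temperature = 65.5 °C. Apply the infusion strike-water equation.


T_strike = (0.41/R)·(T_mash − T_grain) + T_mash
T_strike = (0.41/2.3)·(65.5 − 20.4) + 65.5

73.5396 °C


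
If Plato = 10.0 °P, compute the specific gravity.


SG = 259/(259 − P)
SG = 259/(259 − 10.0)

1.0402


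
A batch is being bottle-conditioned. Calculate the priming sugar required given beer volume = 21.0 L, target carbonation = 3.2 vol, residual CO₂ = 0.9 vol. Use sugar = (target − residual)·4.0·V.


sugar = (3.2 − 0.9)·4.0·21.0

193.2000 g


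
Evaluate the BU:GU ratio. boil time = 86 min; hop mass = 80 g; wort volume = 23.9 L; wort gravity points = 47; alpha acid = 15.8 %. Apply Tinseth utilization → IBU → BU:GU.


U = 1.65·0.000125^(GP/1000)·(1−e^(−0.04t))/4.15;  IBU = (α/100)·m·U·1000/V;  BU:GU = IBU/GP
U = 1.65·0.000125^(47/1000)·(1−e^(−0.04·86))/4.15 = 0.2523
IBU = (15.8/100)·80·0.2523·1000/23.9 = 133.4093
BU:GU = 133.4093/47

2.8385


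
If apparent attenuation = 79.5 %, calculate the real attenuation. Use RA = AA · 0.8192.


RA = 79.5 · 0.8192

65.1264 %


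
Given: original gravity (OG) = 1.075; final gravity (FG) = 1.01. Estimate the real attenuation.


AA = (OG−FG)/(OG−1)·100;  RA = AA·0.8192
AA = (1.075 − 1.01)/(1.075 − 1)·100 = 86.6667
RA = 86.6667·0.8192

70.9973 %


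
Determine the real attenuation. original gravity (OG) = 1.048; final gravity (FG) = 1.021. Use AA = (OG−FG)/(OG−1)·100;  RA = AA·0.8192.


AA = (1.048 − 1.021)/(1.048 − 1)·100 = 56.2500
RA = 56.2500·0.8192

46.0800 %


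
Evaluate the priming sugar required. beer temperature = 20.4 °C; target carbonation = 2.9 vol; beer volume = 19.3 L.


residual = 14.695·(0.01821 + 0.09011·e^(−0.04·T));  sugar = (target − residual)·4.0·V
residual = 14.695·(0.01821 + 0.09011·e^(−0.04·20.4)) = 0.8531
sugar = (2.9 − 0.8531)·4.0·19.3

158.0177 g


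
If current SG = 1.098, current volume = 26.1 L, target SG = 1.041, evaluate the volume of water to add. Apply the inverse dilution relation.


V_water = V·((SG_curr − 1)/(SG_target − 1) − 1)
V_water = 26.1·((1.098 − 1)/(1.041 − 1) − 1)

36.2854 L


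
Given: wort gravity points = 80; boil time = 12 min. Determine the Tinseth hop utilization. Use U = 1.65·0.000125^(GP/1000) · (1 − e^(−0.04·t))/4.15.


bigness = 1.65·0.000125^(80/1000) = 0.8040
boil_factor = (1 − e^(−0.04·12))/4.15 = 0.0919
U = 0.8040 · 0.0919

0.0739


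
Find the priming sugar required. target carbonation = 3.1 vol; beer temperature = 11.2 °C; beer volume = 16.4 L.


residual = 14.695·(0.01821 + 0.09011·e^(−0.04·T));  sugar = (target − residual)·4.0·V
residual = 14.695·(0.01821 + 0.09011·e^(−0.04·11.2)) = 1.1136
sugar = (3.1 − 1.1136)·4.0·16.4

130.3070 g


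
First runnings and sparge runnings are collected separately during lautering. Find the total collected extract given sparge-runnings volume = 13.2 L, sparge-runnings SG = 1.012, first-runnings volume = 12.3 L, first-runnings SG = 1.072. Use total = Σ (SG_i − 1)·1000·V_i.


first = (1.072 − 1)·1000·12.3 = 885.6000
sparge = (1.012 − 1)·1000·13.2 = 158.4000
total = 885.6000 + 158.4000

1044.0000 gravity·L


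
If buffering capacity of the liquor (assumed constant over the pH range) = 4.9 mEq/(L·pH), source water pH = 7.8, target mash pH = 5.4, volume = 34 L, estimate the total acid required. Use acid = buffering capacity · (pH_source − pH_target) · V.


acid = 4.9 · (7.8 − 5.4) · 34

399.8400 mEq


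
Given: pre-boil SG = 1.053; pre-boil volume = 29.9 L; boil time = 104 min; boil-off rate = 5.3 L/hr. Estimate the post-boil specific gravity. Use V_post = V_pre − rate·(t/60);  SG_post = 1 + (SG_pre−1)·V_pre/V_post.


V_post = 29.9 − 5.3·(104/60) = 20.7133
SG_post = 1 + (1.053 − 1)·29.9/20.7133

1.0765


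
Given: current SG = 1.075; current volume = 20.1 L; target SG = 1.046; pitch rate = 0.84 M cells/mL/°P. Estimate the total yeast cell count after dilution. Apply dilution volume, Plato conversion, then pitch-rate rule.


V_w = V·((SG_c−1)/(SG_t−1)−1);  °P = 259 − 259/SG_t;  cells = rate·(V+V_w)·°P
V_w = 20.1·((1.075−1)/(1.046−1)−1) = 12.6717
V_final = 20.1 + 12.6717 = 32.7717
°P = 259 − 259/1.046 = 11.3901
cells = 0.84·32.7717·11.3901

313.5485 billion cells


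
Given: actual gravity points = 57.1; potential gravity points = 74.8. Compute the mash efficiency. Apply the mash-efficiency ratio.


efficiency = actual / potential × 100
efficiency = 57.1 / 74.8 × 100

76.3369 %


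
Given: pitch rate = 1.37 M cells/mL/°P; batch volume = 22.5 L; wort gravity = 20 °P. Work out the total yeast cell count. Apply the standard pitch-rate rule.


cells (billions) = rate · V_L · °P
cells = 1.37 · 22.5 · 20

616.5000 billion cells


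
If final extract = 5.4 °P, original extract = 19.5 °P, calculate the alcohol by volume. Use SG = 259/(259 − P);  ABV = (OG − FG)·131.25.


OG = 259/(259 − 19.5) = 1.0814
FG = 259/(259 − 5.4) = 1.0213
ABV = (1.0814 − 1.0213)·131.25

7.8916 % ABV


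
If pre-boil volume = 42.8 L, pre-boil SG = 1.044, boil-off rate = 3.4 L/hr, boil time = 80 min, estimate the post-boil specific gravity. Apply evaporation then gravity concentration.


V_post = V_pre − rate·(t/60);  SG_post = 1 + (SG_pre−1)·V_pre/V_post
V_post = 42.8 − 3.4·(80/60) = 38.2667
SG_post = 1 + (1.044 − 1)·42.8/38.2667

1.0492


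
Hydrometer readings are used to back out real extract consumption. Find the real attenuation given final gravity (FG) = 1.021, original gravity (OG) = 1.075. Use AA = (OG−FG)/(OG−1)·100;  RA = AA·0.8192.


AA = (1.075 − 1.021)/(1.075 − 1)·100 = 72.0000
RA = 72.0000·0.8192

58.9824 %


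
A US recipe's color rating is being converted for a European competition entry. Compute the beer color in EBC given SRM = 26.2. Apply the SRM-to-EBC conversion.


EBC = SRM · 1.97
EBC = 26.2 · 1.97

51.6140 EBC


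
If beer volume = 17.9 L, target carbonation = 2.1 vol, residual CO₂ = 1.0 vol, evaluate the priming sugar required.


sugar = (target − residual)·4.0·V
sugar = (2.1 − 1.0)·4.0·17.9

78.7600 g


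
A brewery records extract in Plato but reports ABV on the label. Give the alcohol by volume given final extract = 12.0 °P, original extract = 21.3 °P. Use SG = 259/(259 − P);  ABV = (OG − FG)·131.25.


OG = 259/(259 − 21.3) = 1.0896
FG = 259/(259 − 12.0) = 1.0486
ABV = (1.0896 − 1.0486)·131.25

5.3846 % ABV


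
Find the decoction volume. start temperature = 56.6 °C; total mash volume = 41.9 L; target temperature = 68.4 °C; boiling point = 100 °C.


V_dec = V_total·(T_target − T_start)/(T_boil − T_start)
V_dec = 41.9·(68.4 − 56.6)/(100 − 56.6)

11.3922 L


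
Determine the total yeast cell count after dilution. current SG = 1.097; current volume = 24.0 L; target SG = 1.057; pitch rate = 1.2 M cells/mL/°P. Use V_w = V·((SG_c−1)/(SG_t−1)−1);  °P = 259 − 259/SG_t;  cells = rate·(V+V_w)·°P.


V_w = 24.0·((1.097−1)/(1.057−1)−1) = 16.8421
V_final = 24.0 + 16.8421 = 40.8421
°P = 259 − 259/1.057 = 13.9669
cells = 1.2·40.8421·13.9669

684.5245 billion cells


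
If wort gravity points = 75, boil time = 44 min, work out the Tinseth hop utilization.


U = 1.65·0.000125^(GP/1000) · (1 − e^(−0.04·t))/4.15
bigness = 1.65·0.000125^(75/1000) = 0.8409
boil_factor = (1 − e^(−0.04·44))/4.15 = 0.1995
U = 0.8409 · 0.1995

0.1678


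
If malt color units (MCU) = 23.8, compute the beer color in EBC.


SRM = 1.4922·MCU^0.6859;  EBC = SRM·1.97
SRM = 1.4922·23.8^0.6859 = 13.1226
EBC = 13.1226·1.97

25.8516 EBC


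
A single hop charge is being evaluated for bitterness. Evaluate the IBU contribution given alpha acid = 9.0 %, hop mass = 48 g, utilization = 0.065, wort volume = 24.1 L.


IBU = (α/100)·mass·U·1000 / V
IBU = (9.0/100)·48·0.065·1000 / 24.1

11.6515 IBU


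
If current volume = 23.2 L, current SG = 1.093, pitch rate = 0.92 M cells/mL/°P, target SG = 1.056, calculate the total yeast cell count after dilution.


V_w = V·((SG_c−1)/(SG_t−1)−1);  °P = 259 − 259/SG_t;  cells = rate·(V+V_w)·°P
V_w = 23.2·((1.093−1)/(1.056−1)−1) = 15.3286
V_final = 23.2 + 15.3286 = 38.5286
°P = 259 − 259/1.056 = 13.7348
cells = 0.92·38.5286·13.7348

486.8494 billion cells


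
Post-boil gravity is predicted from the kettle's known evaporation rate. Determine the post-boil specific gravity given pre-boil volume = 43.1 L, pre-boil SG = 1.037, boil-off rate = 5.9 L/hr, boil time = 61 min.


V_post = V_pre − rate·(t/60);  SG_post = 1 + (SG_pre−1)·V_pre/V_post
V_post = 43.1 − 5.9·(61/60) = 37.1017
SG_post = 1 + (1.037 − 1)·43.1/37.1017

1.0430


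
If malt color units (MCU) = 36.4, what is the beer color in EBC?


SRM = 1.4922·MCU^0.6859;  EBC = SRM·1.97
SRM = 1.4922·36.4^0.6859 = 17.5625
EBC = 17.5625·1.97

34.5981 EBC


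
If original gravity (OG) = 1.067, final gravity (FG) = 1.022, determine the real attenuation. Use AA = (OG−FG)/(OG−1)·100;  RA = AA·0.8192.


AA = (1.067 − 1.022)/(1.067 − 1)·100 = 67.1642
RA = 67.1642·0.8192

55.0209 %


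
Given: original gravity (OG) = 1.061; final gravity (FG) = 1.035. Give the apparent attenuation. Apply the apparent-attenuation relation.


AA = (OG − FG)/(OG − 1) · 100
AA = (1.061 − 1.035)/(1.061 − 1) · 100

42.6230 %


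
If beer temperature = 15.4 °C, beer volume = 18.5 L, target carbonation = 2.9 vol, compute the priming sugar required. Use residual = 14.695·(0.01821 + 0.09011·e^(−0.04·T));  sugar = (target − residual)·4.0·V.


residual = 14.695·(0.01821 + 0.09011·e^(−0.04·15.4)) = 0.9828
sugar = (2.9 − 0.9828)·4.0·18.5

141.8744 g


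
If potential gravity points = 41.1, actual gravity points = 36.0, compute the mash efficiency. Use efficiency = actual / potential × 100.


efficiency = 36.0 / 41.1 × 100

87.5912 %


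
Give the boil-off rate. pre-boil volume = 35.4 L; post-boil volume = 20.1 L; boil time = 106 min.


rate = (V_pre − V_post) / (t_min/60)
rate = (35.4 − 20.1) / (106/60)

8.6604 L/hr
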